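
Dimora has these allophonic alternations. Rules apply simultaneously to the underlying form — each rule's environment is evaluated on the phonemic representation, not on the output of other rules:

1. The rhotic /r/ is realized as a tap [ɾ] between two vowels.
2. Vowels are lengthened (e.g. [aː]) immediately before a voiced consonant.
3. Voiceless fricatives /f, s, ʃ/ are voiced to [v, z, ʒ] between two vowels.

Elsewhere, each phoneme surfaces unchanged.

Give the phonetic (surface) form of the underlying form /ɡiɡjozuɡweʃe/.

/ɡ/ (word-initial): no rule targets it → [ɡ].
/i/ (between /ɡ/ and /ɡ/) occurs before a voiced consonant → [iː] by rule 2.
/ɡ/ — not in any rule's target class → [ɡ].
/j/ — not in any rule's target class → [j].
/o/ — between /j/ and /z/, before a voiced consonant — surfaces as [oː] (rule 2).
/z/ stays [z].
/u/ (between /z/ and /ɡ/): before a voiced consonant, so rule 2 applies → [uː].
/ɡ/ (between /u/ and /w/): no rule targets it → [ɡ].
/w/ stays [w].
/e/ (between /w/ and /ʃ/) is in the target of rule 2 but the environment (before a voiced consonant) is not met → [e].
/ʃ/ meets the environment for rule 3 (between two vowels) → [ʒ].
/e/ (word-final) fails the environment for rule 2, so it stays [e].

[ɡiːɡjoːzuːɡweʒe]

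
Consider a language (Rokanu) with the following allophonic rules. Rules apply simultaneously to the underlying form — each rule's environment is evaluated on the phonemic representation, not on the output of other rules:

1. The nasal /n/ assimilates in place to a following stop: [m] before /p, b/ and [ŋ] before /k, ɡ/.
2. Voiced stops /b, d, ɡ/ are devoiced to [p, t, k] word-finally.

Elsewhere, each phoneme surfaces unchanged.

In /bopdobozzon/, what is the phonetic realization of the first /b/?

/b/ (word-initial) is in the target of rule 2 but the environment (word-finally) is not met → [b].

[b]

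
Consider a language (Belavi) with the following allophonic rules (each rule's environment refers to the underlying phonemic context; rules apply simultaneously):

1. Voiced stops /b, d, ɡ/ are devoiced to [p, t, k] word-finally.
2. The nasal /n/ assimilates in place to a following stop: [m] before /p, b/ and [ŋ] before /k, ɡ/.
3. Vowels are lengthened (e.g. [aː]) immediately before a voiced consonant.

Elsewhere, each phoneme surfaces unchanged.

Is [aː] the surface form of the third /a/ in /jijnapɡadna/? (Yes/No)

No

/a/ (word-final) is in the target of rule 3 but the environment (before a voiced consonant) is not met → [a].
The actual realization is [a], not [aː].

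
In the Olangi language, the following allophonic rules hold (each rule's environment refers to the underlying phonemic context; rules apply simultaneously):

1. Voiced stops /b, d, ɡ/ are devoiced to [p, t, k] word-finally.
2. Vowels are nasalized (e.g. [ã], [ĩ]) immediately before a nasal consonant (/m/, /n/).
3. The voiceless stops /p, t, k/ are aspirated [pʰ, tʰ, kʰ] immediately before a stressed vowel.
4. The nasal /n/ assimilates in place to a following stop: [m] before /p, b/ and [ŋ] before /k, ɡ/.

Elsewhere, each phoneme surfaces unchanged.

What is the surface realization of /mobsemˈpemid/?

/o/ — between /m/ and /b/; rule 2 does not apply here → [o].
/b/ — between /o/ and /s/; rule 1 does not apply here → [b].
/e/ — between /s/ and /m/, before a nasal consonant — surfaces as [ẽ] (rule 2).
/p/ meets the environment for rule 3 (immediately before a stressed vowel) → [pʰ].
Rule 2 applies to /e/ (between /p/ and /m/: before a nasal consonant) → [ẽ].
/i/ — between /m/ and /d/; rule 2 does not apply here → [i].
/d/ meets the environment for rule 1 (word-finally) → [t].

[mobsẽmˈpʰẽmit]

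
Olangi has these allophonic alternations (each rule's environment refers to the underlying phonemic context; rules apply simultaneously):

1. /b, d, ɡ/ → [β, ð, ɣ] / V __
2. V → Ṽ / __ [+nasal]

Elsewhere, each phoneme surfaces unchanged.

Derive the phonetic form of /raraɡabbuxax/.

[raraɣaβbuxax]

/r/ (word-initial) is unaffected → [r].
/a/ (between /r/ and /r/) is in the target of rule 2 but the environment (before a nasal consonant) is not met → [a].
/r/ (between /a/ and /a/): no rule targets it → [r].
/a/ (between /r/ and /ɡ/) fails the environment for rule 2, so it stays [a].
Rule 1 applies to /ɡ/ (between /a/ and /a/: immediately after a vowel) → [ɣ].
/a/ (between /ɡ/ and /b/): rule 2 targets it, but not before a nasal consonant → unchanged [a].
/b/ (between /a/ and /b/): immediately after a vowel, so rule 1 applies → [β].
/b/ (between /b/ and /u/): rule 1 targets it, but not immediately after a vowel → unchanged [b].
/u/ — between /b/ and /x/; rule 2 does not apply here → [u].
/x/ (between /u/ and /a/) is unaffected → [x].
/a/ (between /x/ and /x/): rule 2 targets it, but not before a nasal consonant → unchanged [a].
/x/ — not in any rule's target class → [x].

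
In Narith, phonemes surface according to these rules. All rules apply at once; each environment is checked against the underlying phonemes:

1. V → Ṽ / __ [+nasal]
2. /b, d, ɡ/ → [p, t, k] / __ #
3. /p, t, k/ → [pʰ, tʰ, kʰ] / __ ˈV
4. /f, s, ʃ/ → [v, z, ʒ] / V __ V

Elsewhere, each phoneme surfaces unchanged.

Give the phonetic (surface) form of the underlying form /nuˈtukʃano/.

[nuˈtʰukʃãno]

/n/ — not in any rule's target class → [n].
/u/ (between /n/ and /t/) is in the target of rule 1 but the environment (before a nasal consonant) is not met → [u].
/t/ — between /u/ and /u/, immediately before a stressed vowel — surfaces as [tʰ] (rule 3).
/u/ (between /t/ and /k/) is in the target of rule 1 but the environment (before a nasal consonant) is not met → [u].
/k/ — between /u/ and /ʃ/; rule 3 does not apply here → [k].
/ʃ/ (between /k/ and /a/): rule 4 targets it, but not between two vowels → unchanged [ʃ].
/a/ (between /ʃ/ and /n/) occurs before a nasal consonant → [ã] by rule 1.
/n/ — not in any rule's target class → [n].
/o/ (word-final) fails the environment for rule 1, so it stays [o].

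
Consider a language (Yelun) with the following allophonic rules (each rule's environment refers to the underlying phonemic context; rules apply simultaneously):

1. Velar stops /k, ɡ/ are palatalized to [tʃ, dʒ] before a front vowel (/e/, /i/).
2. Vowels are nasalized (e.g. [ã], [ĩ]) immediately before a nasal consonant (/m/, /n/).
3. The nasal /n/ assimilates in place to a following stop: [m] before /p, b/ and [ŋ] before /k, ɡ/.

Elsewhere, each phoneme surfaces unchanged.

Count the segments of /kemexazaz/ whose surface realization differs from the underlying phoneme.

Segments that undergo a rule: /k/ → [tʃ] (rule 1); /e/ → [ẽ] (rule 2).
All other segments surface unchanged.

2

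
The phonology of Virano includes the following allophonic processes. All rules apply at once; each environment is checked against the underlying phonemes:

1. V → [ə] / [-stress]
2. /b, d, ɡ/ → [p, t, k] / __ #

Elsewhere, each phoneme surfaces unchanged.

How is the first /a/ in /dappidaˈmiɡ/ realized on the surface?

/a/ (between /d/ and /p/) occurs in an unstressed syllable → [ə] by rule 1.

[ə]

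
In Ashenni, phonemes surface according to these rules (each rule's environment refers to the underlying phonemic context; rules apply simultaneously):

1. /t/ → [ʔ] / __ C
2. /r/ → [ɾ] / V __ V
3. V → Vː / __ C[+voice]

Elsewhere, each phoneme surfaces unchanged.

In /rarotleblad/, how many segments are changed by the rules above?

Segments that undergo a rule: /a/ → [aː] (rule 3); /r/ → [ɾ] (rule 2); /t/ → [ʔ] (rule 1); /e/ → [eː] (rule 3); /a/ → [aː] (rule 3).
All other segments surface unchanged.

5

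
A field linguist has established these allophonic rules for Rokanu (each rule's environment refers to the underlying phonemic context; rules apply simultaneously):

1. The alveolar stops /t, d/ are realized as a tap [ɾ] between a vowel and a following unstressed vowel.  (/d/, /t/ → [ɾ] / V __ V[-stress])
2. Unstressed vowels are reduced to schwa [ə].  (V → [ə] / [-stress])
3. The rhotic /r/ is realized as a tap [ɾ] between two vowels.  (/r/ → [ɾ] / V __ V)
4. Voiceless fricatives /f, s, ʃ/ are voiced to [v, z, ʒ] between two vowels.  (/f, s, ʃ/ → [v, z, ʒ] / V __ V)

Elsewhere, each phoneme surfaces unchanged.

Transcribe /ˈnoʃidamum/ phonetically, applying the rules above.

[ˈnoʒəɾəməm]

/n/ (word-initial) is unaffected → [n].
/o/ (between /n/ and /ʃ/) is in the target of rule 2 but the environment (in an unstressed syllable) is not met → [o].
/ʃ/ (between /o/ and /i/) occurs between two vowels → [ʒ] by rule 4.
/i/ meets the environment for rule 2 (in an unstressed syllable) → [ə].
Rule 1 applies to /d/ (between /i/ and /a/: between a vowel and a following unstressed vowel) → [ɾ].
/a/ (between /d/ and /m/) occurs in an unstressed syllable → [ə] by rule 2.
/m/ (between /a/ and /u/) is unaffected → [m].
/u/ meets the environment for rule 2 (in an unstressed syllable) → [ə].
/m/ (word-final): no rule targets it → [m].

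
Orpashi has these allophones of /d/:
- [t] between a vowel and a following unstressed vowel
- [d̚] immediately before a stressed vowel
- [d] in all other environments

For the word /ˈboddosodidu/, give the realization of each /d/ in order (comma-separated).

[d], [d], [t], [t]

Occurrence 1 (position 3): no conditioning environment matches → elsewhere allophone [d].
Occurrence 2 (position 4): no conditioning environment matches → elsewhere allophone [d].
Occurrence 3 (position 8): between a vowel and a following unstressed vowel → [t].
Occurrence 4 (position 10): between a vowel and a following unstressed vowel → [t].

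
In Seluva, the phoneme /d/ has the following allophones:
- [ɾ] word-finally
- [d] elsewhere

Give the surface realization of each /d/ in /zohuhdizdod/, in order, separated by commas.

[d], [d], [ɾ]

Occurrence 1 (position 6): no conditioning environment matches → elsewhere allophone [d].
Occurrence 2 (position 9): no conditioning environment matches → elsewhere allophone [d].
Occurrence 3 (position 11): word-finally → [ɾ].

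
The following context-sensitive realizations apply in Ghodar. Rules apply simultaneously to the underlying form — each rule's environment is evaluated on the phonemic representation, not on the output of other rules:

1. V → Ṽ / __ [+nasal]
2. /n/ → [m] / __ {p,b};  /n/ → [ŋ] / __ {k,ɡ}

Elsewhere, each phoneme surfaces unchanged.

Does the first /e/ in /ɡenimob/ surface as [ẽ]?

Rule 1 applies to /e/ (between /ɡ/ and /n/: before a nasal consonant) → [ẽ].
The actual realization is [ẽ], which matches [ẽ].

Yes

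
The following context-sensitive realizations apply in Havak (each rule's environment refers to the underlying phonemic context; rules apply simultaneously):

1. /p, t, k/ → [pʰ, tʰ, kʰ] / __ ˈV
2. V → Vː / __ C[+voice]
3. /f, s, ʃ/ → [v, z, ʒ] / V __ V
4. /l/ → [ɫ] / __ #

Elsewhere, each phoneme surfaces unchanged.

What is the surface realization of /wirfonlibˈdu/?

[wiːrfoːnliːbˈdu]

/w/ stays [w].
/i/ (between /w/ and /r/): before a voiced consonant, so rule 2 applies → [iː].
/r/ — not in any rule's target class → [r].
/f/ — between /r/ and /o/; rule 3 does not apply here → [f].
/o/ meets the environment for rule 2 (before a voiced consonant) → [oː].
/n/ (between /o/ and /l/) is unaffected → [n].
/l/ (between /n/ and /i/): rule 4 targets it, but not word-finally → unchanged [l].
/i/ (between /l/ and /b/) occurs before a voiced consonant → [iː] by rule 2.
/b/ stays [b].
/d/ (between /b/ and /u/): no rule targets it → [d].
/u/ — word-final; rule 2 does not apply here → [u].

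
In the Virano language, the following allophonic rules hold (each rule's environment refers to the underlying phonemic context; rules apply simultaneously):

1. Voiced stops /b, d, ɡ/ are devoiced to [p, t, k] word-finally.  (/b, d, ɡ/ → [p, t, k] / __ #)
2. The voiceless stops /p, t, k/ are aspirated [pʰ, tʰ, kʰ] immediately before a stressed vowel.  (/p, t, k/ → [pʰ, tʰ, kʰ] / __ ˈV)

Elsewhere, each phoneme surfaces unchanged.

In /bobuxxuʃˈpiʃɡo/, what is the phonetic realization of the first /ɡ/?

[ɡ]

/ɡ/ (between /ʃ/ and /o/) is in the target of rule 1 but the environment (word-finally) is not met → [ɡ].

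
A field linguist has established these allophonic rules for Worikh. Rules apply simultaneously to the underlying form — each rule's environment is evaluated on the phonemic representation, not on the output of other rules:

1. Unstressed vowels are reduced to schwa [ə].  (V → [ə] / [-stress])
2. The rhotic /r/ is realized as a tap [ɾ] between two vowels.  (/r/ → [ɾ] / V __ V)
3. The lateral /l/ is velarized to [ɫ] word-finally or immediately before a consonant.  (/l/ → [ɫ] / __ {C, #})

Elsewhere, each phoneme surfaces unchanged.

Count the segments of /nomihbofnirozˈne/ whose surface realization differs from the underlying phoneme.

6

Segments that undergo a rule: /o/ → [ə] (rule 1); /i/ → [ə] (rule 1); /o/ → [ə] (rule 1); /i/ → [ə] (rule 1); /r/ → [ɾ] (rule 2); /o/ → [ə] (rule 1).
All other segments surface unchanged.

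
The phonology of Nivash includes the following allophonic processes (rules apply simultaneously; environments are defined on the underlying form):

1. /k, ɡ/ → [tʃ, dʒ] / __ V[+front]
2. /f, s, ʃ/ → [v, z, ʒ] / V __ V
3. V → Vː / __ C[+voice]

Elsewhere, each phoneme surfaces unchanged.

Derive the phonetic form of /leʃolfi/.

[leʒoːlfi]

/l/ (word-initial): no rule targets it → [l].
/e/ (between /l/ and /ʃ/) fails the environment for rule 3, so it stays [e].
/ʃ/ (between /e/ and /o/): between two vowels, so rule 2 applies → [ʒ].
/o/ (between /ʃ/ and /l/) occurs before a voiced consonant → [oː] by rule 3.
/l/ (between /o/ and /f/) is unaffected → [l].
/f/ (between /l/ and /i/) fails the environment for rule 2, so it stays [f].
/i/ (word-final) fails the environment for rule 3, so it stays [i].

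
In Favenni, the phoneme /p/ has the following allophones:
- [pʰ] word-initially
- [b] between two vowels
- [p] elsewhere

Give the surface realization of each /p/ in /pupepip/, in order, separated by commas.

Occurrence 1 (position 1): word-initially → [pʰ].
Occurrence 2 (position 3): between two vowels → [b].
Occurrence 3 (position 5): between two vowels → [b].
Occurrence 4 (position 7): no conditioning environment matches → elsewhere allophone [p].

[pʰ], [b], [b], [p]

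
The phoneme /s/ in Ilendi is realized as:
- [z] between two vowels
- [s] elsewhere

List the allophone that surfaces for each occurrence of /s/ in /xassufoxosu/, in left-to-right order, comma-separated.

[s], [s], [z]

Occurrence 1 (position 3): no conditioning environment matches → elsewhere allophone [s].
Occurrence 2 (position 4): no conditioning environment matches → elsewhere allophone [s].
Occurrence 3 (position 10): between two vowels → [z].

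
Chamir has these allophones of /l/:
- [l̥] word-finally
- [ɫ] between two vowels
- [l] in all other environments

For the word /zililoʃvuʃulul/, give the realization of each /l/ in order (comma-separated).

Occurrence 1 (position 3): between two vowels → [ɫ].
Occurrence 2 (position 5): between two vowels → [ɫ].
Occurrence 3 (position 12): between two vowels → [ɫ].
Occurrence 4 (position 14): word-finally → [l̥].

[ɫ], [ɫ], [ɫ], [l̥]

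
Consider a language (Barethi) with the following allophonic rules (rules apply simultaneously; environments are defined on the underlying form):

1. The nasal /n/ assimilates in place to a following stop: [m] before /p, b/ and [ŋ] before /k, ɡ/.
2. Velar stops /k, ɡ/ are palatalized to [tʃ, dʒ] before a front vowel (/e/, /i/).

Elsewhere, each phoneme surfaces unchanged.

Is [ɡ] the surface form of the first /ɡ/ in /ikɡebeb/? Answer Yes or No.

No

Rule 2 applies to /ɡ/ (between /k/ and /e/: before a front vowel) → [dʒ].
The actual realization is [dʒ], not [ɡ].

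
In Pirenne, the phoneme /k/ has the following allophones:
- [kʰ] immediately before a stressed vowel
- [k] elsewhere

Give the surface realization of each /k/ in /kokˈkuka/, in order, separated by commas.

[k], [k], [kʰ], [k]

Occurrence 1 (position 1): no conditioning environment matches → elsewhere allophone [k].
Occurrence 2 (position 3): no conditioning environment matches → elsewhere allophone [k].
Occurrence 3 (position 4): immediately before a stressed vowel → [kʰ].
Occurrence 4 (position 6): no conditioning environment matches → elsewhere allophone [k].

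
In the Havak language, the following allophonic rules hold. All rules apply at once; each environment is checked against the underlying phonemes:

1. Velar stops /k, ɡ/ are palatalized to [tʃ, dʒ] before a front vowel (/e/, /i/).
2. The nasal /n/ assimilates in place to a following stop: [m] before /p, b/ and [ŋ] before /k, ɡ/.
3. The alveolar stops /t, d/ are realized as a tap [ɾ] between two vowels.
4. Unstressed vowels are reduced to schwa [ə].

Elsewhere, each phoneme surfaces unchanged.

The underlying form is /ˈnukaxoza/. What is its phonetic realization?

[ˈnukəxəzə]

/n/ — word-initial; rule 2 does not apply here → [n].
/u/ (between /n/ and /k/) fails the environment for rule 4, so it stays [u].
/k/ (between /u/ and /a/) fails the environment for rule 1, so it stays [k].
/a/ (between /k/ and /x/): in an unstressed syllable, so rule 4 applies → [ə].
/x/ stays [x].
/o/ — between /x/ and /z/, in an unstressed syllable — surfaces as [ə] (rule 4).
/z/ (between /o/ and /a/) is unaffected → [z].
/a/ (word-final) occurs in an unstressed syllable → [ə] by rule 4.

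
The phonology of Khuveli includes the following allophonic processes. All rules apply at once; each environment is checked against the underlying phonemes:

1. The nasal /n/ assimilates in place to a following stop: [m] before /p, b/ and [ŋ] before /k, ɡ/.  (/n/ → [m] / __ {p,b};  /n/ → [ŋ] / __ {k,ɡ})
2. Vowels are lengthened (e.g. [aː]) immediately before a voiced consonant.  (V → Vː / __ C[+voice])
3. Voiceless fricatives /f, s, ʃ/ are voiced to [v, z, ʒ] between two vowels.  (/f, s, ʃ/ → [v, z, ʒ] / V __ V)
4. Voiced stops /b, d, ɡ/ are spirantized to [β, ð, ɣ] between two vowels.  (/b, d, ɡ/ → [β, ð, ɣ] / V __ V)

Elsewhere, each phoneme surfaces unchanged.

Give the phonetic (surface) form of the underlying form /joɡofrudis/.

/o/ — between /j/ and /ɡ/, before a voiced consonant — surfaces as [oː] (rule 2).
/ɡ/ meets the environment for rule 4 (between two vowels) → [ɣ].
/o/ — between /ɡ/ and /f/; rule 2 does not apply here → [o].
/f/ (between /o/ and /r/): rule 3 targets it, but not between two vowels → unchanged [f].
/u/ meets the environment for rule 2 (before a voiced consonant) → [uː].
/d/ (between /u/ and /i/): between two vowels, so rule 4 applies → [ð].
/i/ (between /d/ and /s/): rule 2 targets it, but not before a voiced consonant → unchanged [i].
/s/ (word-final) fails the environment for rule 3, so it stays [s].

[joːɣofruːðis]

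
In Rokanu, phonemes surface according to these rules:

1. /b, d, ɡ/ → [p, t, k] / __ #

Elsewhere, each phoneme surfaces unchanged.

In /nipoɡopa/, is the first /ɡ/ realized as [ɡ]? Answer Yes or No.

Yes

/ɡ/ (between /o/ and /o/) fails the environment for rule 1, so it stays [ɡ].
The actual realization is [ɡ], which matches [ɡ].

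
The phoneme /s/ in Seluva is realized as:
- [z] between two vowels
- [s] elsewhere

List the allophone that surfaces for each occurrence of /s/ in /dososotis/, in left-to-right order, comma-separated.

[z], [z], [s]

Occurrence 1 (position 3): between two vowels → [z].
Occurrence 2 (position 5): between two vowels → [z].
Occurrence 3 (position 9): no conditioning environment matches → elsewhere allophone [s].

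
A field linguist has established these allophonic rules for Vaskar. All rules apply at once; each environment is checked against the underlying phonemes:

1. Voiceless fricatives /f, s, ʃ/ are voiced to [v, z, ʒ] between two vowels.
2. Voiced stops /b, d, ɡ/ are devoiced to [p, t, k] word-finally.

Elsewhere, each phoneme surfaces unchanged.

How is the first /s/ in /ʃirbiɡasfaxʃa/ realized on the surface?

/s/ — between /a/ and /f/; rule 1 does not apply here → [s].

[s]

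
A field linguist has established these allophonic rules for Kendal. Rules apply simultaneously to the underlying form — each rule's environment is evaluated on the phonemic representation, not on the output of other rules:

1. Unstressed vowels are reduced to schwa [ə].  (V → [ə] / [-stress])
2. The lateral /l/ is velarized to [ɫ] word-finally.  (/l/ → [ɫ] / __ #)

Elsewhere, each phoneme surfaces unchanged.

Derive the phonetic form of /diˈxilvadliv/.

[dəˈxilvədləv]

/d/ (word-initial) is unaffected → [d].
/i/ (between /d/ and /x/) occurs in an unstressed syllable → [ə] by rule 1.
/x/ stays [x].
/i/ (between /x/ and /l/) is in the target of rule 1 but the environment (in an unstressed syllable) is not met → [i].
/l/ (between /i/ and /v/) fails the environment for rule 2, so it stays [l].
/v/ (between /l/ and /a/): no rule targets it → [v].
/a/ — between /v/ and /d/, in an unstressed syllable — surfaces as [ə] (rule 1).
/d/ stays [d].
/l/ (between /d/ and /i/): rule 2 targets it, but not word-finally → unchanged [l].
/i/ (between /l/ and /v/): in an unstressed syllable, so rule 1 applies → [ə].
/v/ — not in any rule's target class → [v].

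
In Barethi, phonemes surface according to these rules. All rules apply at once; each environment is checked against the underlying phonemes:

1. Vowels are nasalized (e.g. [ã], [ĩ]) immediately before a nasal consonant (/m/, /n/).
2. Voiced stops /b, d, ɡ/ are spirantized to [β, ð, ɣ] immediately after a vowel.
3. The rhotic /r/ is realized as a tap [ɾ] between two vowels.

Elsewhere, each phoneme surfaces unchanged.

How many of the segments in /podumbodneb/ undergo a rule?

4

Segments that undergo a rule: /d/ → [ð] (rule 2); /u/ → [ũ] (rule 1); /d/ → [ð] (rule 2); /b/ → [β] (rule 2).
All other segments surface unchanged.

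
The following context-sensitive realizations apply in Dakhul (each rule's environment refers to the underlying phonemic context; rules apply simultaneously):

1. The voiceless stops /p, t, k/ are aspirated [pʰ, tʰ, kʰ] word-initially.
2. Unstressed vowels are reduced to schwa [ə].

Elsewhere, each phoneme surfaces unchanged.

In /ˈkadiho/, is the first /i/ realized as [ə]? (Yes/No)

/i/ meets the environment for rule 2 (in an unstressed syllable) → [ə].
The actual realization is [ə], which matches [ə].

Yes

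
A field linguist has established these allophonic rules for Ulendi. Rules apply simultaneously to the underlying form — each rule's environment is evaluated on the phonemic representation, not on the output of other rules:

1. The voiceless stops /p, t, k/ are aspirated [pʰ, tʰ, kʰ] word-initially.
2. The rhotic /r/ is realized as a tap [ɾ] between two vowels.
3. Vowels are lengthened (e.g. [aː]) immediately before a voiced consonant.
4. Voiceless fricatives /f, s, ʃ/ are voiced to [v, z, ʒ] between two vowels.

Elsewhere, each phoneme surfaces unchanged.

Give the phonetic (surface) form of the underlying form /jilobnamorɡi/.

[jiːloːbnaːmoːrɡi]

/j/ (word-initial): no rule targets it → [j].
/i/ meets the environment for rule 3 (before a voiced consonant) → [iː].
/l/ stays [l].
/o/ — between /l/ and /b/, before a voiced consonant — surfaces as [oː] (rule 3).
/b/ (between /o/ and /n/): no rule targets it → [b].
/n/ (between /b/ and /a/): no rule targets it → [n].
/a/ meets the environment for rule 3 (before a voiced consonant) → [aː].
/m/ (between /a/ and /o/) is unaffected → [m].
/o/ (between /m/ and /r/): before a voiced consonant, so rule 3 applies → [oː].
/r/ (between /o/ and /ɡ/): rule 2 targets it, but not between two vowels → unchanged [r].
/ɡ/ stays [ɡ].
/i/ (word-final): rule 3 targets it, but not before a voiced consonant → unchanged [i].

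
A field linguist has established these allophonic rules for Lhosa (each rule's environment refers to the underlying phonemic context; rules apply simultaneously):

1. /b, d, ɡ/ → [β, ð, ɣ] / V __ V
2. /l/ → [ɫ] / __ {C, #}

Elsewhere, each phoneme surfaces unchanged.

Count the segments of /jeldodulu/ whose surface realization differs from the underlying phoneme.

2

Segments that undergo a rule: /l/ → [ɫ] (rule 2); /d/ → [ð] (rule 1).
All other segments surface unchanged.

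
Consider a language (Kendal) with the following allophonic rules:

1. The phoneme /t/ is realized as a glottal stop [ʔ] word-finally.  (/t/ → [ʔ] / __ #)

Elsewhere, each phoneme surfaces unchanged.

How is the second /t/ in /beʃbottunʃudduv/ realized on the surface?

/t/ — between /t/ and /u/; rule 1 does not apply here → [t].

[t]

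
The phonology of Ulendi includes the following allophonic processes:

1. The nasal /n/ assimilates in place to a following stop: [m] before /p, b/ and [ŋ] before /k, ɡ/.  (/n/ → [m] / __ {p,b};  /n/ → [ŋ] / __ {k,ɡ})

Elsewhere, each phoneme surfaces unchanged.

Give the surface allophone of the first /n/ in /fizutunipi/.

/n/ — between /u/ and /i/; rule 1 does not apply here → [n].

[n]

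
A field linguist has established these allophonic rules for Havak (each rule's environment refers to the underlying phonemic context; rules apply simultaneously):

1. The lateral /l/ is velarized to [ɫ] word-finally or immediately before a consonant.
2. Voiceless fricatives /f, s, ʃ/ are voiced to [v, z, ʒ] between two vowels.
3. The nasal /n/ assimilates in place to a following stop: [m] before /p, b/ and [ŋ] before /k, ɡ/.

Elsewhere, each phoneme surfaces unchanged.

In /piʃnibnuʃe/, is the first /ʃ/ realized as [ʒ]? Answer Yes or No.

/ʃ/ (between /i/ and /n/) is in the target of rule 2 but the environment (between two vowels) is not met → [ʃ].
The actual realization is [ʃ], not [ʒ].

No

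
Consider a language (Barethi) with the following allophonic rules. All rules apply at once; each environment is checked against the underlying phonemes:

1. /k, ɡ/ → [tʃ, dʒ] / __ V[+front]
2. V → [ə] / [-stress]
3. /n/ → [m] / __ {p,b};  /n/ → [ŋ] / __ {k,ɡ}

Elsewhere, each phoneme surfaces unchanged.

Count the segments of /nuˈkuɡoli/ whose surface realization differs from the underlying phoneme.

3

Segments that undergo a rule: /u/ → [ə] (rule 2); /o/ → [ə] (rule 2); /i/ → [ə] (rule 2).
All other segments surface unchanged.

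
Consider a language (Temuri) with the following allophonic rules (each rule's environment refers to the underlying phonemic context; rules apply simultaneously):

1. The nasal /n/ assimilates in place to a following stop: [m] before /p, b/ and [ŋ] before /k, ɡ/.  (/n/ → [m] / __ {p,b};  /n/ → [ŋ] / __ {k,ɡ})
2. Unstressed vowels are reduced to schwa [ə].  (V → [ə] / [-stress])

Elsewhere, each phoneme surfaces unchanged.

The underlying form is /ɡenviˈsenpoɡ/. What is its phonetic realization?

/ɡ/ — not in any rule's target class → [ɡ].
/e/ — between /ɡ/ and /n/, in an unstressed syllable — surfaces as [ə] (rule 2).
/n/ — between /e/ and /v/; rule 1 does not apply here → [n].
/v/ (between /n/ and /i/) is unaffected → [v].
/i/ meets the environment for rule 2 (in an unstressed syllable) → [ə].
/s/ — not in any rule's target class → [s].
/e/ (between /s/ and /n/) fails the environment for rule 2, so it stays [e].
/n/ (between /e/ and /p/) occurs before a labial or velar stop → [m] by rule 1.
/p/ stays [p].
Rule 2 applies to /o/ (between /p/ and /ɡ/: in an unstressed syllable) → [ə].
/ɡ/ stays [ɡ].

[ɡənvəˈsempəɡ]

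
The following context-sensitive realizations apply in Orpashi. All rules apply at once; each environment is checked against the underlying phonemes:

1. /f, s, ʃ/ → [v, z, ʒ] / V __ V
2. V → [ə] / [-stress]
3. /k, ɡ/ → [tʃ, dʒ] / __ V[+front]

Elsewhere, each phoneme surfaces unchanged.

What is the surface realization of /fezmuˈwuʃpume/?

/f/ — word-initial; rule 1 does not apply here → [f].
Rule 2 applies to /e/ (between /f/ and /z/: in an unstressed syllable) → [ə].
/z/ (between /e/ and /m/) is unaffected → [z].
/m/ — not in any rule's target class → [m].
/u/ meets the environment for rule 2 (in an unstressed syllable) → [ə].
/w/ (between /u/ and /u/): no rule targets it → [w].
/u/ (between /w/ and /ʃ/): rule 2 targets it, but not in an unstressed syllable → unchanged [u].
/ʃ/ — between /u/ and /p/; rule 1 does not apply here → [ʃ].
/p/ — not in any rule's target class → [p].
/u/ (between /p/ and /m/) occurs in an unstressed syllable → [ə] by rule 2.
/m/ stays [m].
/e/ (word-final) occurs in an unstressed syllable → [ə] by rule 2.

[fəzməˈwuʃpəmə]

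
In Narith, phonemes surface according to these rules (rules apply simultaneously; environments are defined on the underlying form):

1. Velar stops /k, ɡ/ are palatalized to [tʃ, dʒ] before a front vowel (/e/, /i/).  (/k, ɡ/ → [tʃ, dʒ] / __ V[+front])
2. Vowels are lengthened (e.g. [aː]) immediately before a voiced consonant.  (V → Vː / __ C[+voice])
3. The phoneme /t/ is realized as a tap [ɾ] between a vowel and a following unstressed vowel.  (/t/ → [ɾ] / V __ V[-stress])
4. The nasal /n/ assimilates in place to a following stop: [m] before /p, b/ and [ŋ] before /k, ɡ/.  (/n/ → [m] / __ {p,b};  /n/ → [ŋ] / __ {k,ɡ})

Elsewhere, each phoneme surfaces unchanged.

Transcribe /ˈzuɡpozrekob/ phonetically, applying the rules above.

/z/ (word-initial) is unaffected → [z].
/u/ meets the environment for rule 2 (before a voiced consonant) → [uː].
/ɡ/ (between /u/ and /p/) is in the target of rule 1 but the environment (before a front vowel) is not met → [ɡ].
/p/ — not in any rule's target class → [p].
Rule 2 applies to /o/ (between /p/ and /z/: before a voiced consonant) → [oː].
/z/ (between /o/ and /r/) is unaffected → [z].
/r/ stays [r].
/e/ (between /r/ and /k/) fails the environment for rule 2, so it stays [e].
/k/ (between /e/ and /o/) is in the target of rule 1 but the environment (before a front vowel) is not met → [k].
/o/ (between /k/ and /b/): before a voiced consonant, so rule 2 applies → [oː].
/b/ (word-final): no rule targets it → [b].

[ˈzuːɡpoːzrekoːb]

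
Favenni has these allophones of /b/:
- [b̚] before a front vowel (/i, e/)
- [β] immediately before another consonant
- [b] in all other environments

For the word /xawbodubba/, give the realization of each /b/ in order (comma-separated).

Occurrence 1 (position 4): no conditioning environment matches → elsewhere allophone [b].
Occurrence 2 (position 8): immediately before another consonant → [β].
Occurrence 3 (position 9): no conditioning environment matches → elsewhere allophone [b].

[b], [β], [b]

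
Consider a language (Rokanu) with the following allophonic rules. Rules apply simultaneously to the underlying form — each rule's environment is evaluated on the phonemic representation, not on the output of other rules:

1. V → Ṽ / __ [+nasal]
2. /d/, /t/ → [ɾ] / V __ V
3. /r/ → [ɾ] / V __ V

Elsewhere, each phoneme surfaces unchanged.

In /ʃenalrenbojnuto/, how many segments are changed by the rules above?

Segments that undergo a rule: /e/ → [ẽ] (rule 1); /e/ → [ẽ] (rule 1); /t/ → [ɾ] (rule 2).
All other segments surface unchanged.

3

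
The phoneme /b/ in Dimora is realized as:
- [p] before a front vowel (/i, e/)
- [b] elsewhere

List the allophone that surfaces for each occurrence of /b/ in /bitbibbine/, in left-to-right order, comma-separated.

[p], [p], [b], [p]

Occurrence 1 (position 1): before a front vowel (/i, e/) → [p].
Occurrence 2 (position 4): before a front vowel (/i, e/) → [p].
Occurrence 3 (position 6): no conditioning environment matches → elsewhere allophone [b].
Occurrence 4 (position 7): before a front vowel (/i, e/) → [p].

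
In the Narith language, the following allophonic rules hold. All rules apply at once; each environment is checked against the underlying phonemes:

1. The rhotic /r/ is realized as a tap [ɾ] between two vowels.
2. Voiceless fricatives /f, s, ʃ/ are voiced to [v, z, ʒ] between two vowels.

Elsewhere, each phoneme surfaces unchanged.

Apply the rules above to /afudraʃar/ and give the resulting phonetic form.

[avudraʒar]

/a/ (word-initial) is unaffected → [a].
/f/ (between /a/ and /u/) occurs between two vowels → [v] by rule 2.
/u/ (between /f/ and /d/): no rule targets it → [u].
/d/ — not in any rule's target class → [d].
/r/ (between /d/ and /a/): rule 1 targets it, but not between two vowels → unchanged [r].
/a/ (between /r/ and /ʃ/): no rule targets it → [a].
/ʃ/ (between /a/ and /a/) occurs between two vowels → [ʒ] by rule 2.
/a/ (between /ʃ/ and /r/) is unaffected → [a].
/r/ (word-final) is in the target of rule 1 but the environment (between two vowels) is not met → [r].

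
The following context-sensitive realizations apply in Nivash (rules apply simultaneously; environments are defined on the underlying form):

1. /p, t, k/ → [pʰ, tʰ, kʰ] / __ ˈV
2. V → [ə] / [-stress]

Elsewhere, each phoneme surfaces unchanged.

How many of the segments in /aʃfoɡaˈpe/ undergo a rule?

Segments that undergo a rule: /a/ → [ə] (rule 2); /o/ → [ə] (rule 2); /a/ → [ə] (rule 2); /p/ → [pʰ] (rule 1).
All other segments surface unchanged.

4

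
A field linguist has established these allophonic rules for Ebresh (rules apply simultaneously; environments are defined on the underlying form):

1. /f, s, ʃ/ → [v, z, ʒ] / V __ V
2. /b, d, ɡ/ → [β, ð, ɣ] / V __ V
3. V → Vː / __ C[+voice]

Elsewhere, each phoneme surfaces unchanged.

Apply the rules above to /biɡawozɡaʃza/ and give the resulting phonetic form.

/b/ — word-initial; rule 2 does not apply here → [b].
/i/ meets the environment for rule 3 (before a voiced consonant) → [iː].
/ɡ/ (between /i/ and /a/) occurs between two vowels → [ɣ] by rule 2.
/a/ (between /ɡ/ and /w/): before a voiced consonant, so rule 3 applies → [aː].
/w/ (between /a/ and /o/) is unaffected → [w].
Rule 3 applies to /o/ (between /w/ and /z/: before a voiced consonant) → [oː].
/z/ (between /o/ and /ɡ/) is unaffected → [z].
/ɡ/ (between /z/ and /a/) fails the environment for rule 2, so it stays [ɡ].
/a/ — between /ɡ/ and /ʃ/; rule 3 does not apply here → [a].
/ʃ/ — between /a/ and /z/; rule 1 does not apply here → [ʃ].
/z/ — not in any rule's target class → [z].
/a/ (word-final): rule 3 targets it, but not before a voiced consonant → unchanged [a].

[biːɣaːwoːzɡaʃza]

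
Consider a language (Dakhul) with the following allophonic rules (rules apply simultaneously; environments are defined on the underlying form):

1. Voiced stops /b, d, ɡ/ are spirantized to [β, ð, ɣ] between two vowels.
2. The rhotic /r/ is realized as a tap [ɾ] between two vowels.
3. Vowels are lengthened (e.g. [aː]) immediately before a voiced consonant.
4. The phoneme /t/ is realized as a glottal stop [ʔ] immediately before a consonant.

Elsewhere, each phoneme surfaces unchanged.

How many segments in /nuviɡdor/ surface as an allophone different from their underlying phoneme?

Segments that undergo a rule: /u/ → [uː] (rule 3); /i/ → [iː] (rule 3); /o/ → [oː] (rule 3).
All other segments surface unchanged.

3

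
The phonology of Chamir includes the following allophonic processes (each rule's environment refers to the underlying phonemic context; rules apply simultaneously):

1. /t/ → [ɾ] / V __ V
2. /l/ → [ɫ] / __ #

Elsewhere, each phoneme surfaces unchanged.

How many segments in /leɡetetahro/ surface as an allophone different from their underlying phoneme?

Segments that undergo a rule: /t/ → [ɾ] (rule 1); /t/ → [ɾ] (rule 1).
All other segments surface unchanged.

2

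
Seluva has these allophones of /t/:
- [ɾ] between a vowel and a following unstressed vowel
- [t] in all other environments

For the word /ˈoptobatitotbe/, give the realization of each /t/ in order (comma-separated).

Occurrence 1 (position 3): no conditioning environment matches → elsewhere allophone [t].
Occurrence 2 (position 7): between a vowel and a following unstressed vowel → [ɾ].
Occurrence 3 (position 9): between a vowel and a following unstressed vowel → [ɾ].
Occurrence 4 (position 11): no conditioning environment matches → elsewhere allophone [t].

[t], [ɾ], [ɾ], [t]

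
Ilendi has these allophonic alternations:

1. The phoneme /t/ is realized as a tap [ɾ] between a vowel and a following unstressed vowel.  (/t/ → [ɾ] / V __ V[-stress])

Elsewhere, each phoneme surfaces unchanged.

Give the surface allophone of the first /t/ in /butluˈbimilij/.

[t]

/t/ (between /u/ and /l/): rule 1 targets it, but not between a vowel and a following unstressed vowel → unchanged [t].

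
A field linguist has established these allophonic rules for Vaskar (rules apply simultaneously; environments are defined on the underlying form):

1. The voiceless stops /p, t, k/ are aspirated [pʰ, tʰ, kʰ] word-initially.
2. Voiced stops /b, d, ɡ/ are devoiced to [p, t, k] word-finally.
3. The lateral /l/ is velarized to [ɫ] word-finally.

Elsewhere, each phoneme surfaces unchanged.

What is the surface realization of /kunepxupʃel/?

Rule 1 applies to /k/ (word-initial: word-initially) → [kʰ].
/u/ — not in any rule's target class → [u].
/n/ (between /u/ and /e/): no rule targets it → [n].
/e/ — not in any rule's target class → [e].
/p/ (between /e/ and /x/) fails the environment for rule 1, so it stays [p].
/x/ (between /p/ and /u/): no rule targets it → [x].
/u/ stays [u].
/p/ (between /u/ and /ʃ/) is in the target of rule 1 but the environment (word-initially) is not met → [p].
/ʃ/ (between /p/ and /e/) is unaffected → [ʃ].
/e/ stays [e].
/l/ (word-final) occurs word-finally → [ɫ] by rule 3.

[kʰunepxupʃeɫ]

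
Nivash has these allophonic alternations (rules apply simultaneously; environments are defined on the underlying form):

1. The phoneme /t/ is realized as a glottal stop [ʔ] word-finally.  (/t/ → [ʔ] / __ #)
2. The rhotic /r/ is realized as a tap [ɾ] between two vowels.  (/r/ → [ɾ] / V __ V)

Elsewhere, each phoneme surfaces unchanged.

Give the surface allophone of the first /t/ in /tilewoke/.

/t/ (word-initial) is in the target of rule 1 but the environment (word-finally) is not met → [t].

[t]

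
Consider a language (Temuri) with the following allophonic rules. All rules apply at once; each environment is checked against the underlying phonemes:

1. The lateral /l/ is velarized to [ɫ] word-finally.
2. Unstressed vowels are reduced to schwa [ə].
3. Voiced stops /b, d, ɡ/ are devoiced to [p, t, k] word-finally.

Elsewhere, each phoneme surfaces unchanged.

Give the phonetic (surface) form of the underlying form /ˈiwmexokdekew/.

[ˈiwməxəkdəkəw]

/i/ (word-initial) fails the environment for rule 2, so it stays [i].
/w/ — not in any rule's target class → [w].
/m/ (between /w/ and /e/) is unaffected → [m].
Rule 2 applies to /e/ (between /m/ and /x/: in an unstressed syllable) → [ə].
/x/ — not in any rule's target class → [x].
/o/ (between /x/ and /k/): in an unstressed syllable, so rule 2 applies → [ə].
/k/ (between /o/ and /d/): no rule targets it → [k].
/d/ (between /k/ and /e/): rule 3 targets it, but not word-finally → unchanged [d].
/e/ (between /d/ and /k/): in an unstressed syllable, so rule 2 applies → [ə].
/k/ — not in any rule's target class → [k].
/e/ (between /k/ and /w/) occurs in an unstressed syllable → [ə] by rule 2.
/w/ (word-final): no rule targets it → [w].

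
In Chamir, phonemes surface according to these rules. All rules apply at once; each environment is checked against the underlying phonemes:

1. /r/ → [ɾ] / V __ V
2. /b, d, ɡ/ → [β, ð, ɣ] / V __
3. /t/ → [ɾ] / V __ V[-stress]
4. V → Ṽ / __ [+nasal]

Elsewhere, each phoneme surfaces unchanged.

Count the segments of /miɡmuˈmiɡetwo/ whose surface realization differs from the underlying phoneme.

Segments that undergo a rule: /ɡ/ → [ɣ] (rule 2); /u/ → [ũ] (rule 4); /ɡ/ → [ɣ] (rule 2).
All other segments surface unchanged.

3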